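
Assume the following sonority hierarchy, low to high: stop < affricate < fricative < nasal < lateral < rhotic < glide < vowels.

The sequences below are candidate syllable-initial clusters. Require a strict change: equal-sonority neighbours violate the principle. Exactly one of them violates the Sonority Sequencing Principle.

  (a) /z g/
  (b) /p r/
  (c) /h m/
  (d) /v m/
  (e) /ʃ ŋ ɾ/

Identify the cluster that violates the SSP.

(a) 3-1 → violates
(b) 1-6 → obeys
(c) 3-4 → obeys
(d) 3-4 → obeys
(e) 3-4-6 → obeys

a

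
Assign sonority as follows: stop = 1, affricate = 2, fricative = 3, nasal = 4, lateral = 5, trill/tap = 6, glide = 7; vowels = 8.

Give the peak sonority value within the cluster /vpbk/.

/v/ is a fricative (sonority 3).
/p/ is a stop (sonority 1).
/b/ is a stop (sonority 1).
/k/ is a stop (sonority 1).
The maximum is 3.

3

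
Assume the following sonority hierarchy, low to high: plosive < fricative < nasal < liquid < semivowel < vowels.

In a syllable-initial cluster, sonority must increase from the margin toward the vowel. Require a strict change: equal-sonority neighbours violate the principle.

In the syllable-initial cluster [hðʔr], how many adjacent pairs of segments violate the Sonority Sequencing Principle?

/h/ — fricative, sonority 2.
/ð/ — fricative, sonority 2.
/ʔ/ — plosive, sonority 1.
/r/ — liquid, sonority 4.
/h/→/ð/: 2→2 (plateau) — violation.
/ð/→/ʔ/: 2→1 (does not rise) — violation.
/ʔ/→/r/: 1→4 (rises) — ok.

2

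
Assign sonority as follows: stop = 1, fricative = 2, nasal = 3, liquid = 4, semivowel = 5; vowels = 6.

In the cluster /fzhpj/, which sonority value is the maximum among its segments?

/f/: fricative = 2.
/z/: fricative = 2.
/h/: fricative = 2.
/p/: stop = 1.
/j/: semivowel = 5.
The maximum is 5.

5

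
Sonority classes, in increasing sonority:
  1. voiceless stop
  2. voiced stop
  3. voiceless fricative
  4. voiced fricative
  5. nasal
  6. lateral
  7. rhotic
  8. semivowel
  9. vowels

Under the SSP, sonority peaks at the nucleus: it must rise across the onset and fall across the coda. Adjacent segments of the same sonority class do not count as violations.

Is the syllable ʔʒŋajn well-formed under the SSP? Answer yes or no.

yes

Onset: /ʔ/ is a voiceless stop (sonority 1), /ʒ/ is a voiced fricative (sonority 4), /ŋ/ is a nasal (sonority 5); then the nucleus /a/ (sonority 9).
Onset profile 1-4-5-9 — rises to the nucleus.
Coda: /j/ is a semivowel (sonority 8), /n/ is a nasal (sonority 5).
Coda profile 9-8-5 — falls from the nucleus.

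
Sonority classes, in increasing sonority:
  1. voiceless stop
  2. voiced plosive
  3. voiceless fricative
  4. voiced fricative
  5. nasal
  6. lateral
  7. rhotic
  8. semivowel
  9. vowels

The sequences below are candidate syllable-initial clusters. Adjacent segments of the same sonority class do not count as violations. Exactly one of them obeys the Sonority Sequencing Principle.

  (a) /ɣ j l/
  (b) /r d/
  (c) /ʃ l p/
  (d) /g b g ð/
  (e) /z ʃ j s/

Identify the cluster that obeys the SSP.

d

(a) sonority 4-8-6: ill-formed.
(b) sonority 7-2: ill-formed.
(c) sonority 3-6-1: ill-formed.
(d) sonority 2-2-2-4: well-formed.
(e) sonority 4-3-8-3: ill-formed.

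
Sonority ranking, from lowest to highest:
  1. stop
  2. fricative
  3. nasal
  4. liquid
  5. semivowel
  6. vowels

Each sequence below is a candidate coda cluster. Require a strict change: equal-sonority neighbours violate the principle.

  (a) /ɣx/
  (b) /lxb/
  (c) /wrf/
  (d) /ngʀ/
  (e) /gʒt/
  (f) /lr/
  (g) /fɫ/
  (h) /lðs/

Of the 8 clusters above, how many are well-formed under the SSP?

(a) sonority 2-2: ill-formed.
(b) sonority 4-2-1: well-formed.
(c) sonority 5-4-2: well-formed.
(d) sonority 3-1-4: ill-formed.
(e) sonority 1-2-1: ill-formed.
(f) sonority 4-4: ill-formed.
(g) sonority 2-4: ill-formed.
(h) sonority 4-2-2: ill-formed.

2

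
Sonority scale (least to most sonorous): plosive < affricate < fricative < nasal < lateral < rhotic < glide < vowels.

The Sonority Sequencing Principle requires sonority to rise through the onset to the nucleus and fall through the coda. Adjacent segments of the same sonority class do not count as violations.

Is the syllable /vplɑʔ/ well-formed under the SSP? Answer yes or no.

no

Onset: /v/ is a fricative (sonority 3), /p/ is a plosive (sonority 1), /l/ is a lateral (sonority 5); then the nucleus /ɑ/ (sonority 8).
Onset profile 3-1-5-8 — does not rise throughout.
Coda: /ʔ/ is a plosive (sonority 1).
Coda profile 8-1 — falls from the nucleus.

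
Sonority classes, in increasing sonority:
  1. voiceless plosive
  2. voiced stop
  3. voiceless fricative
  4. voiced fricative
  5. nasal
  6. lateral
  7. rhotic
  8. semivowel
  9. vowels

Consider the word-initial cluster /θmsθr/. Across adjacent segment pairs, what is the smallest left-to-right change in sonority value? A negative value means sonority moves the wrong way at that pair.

-2

/θ/: voiceless fricative = 3.
/m/: nasal = 5.
/s/: voiceless fricative = 3.
/θ/: voiceless fricative = 3.
/r/: rhotic = 7.
/θ/→/m/: change +2.
/m/→/s/: change -2.
/s/→/θ/: change +0.
/θ/→/r/: change +4.
Minimum = -2.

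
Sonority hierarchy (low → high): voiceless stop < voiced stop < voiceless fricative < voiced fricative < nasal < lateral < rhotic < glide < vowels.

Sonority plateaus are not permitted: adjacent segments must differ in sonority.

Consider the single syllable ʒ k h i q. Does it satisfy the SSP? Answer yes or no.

no

Onset: /ʒ/ is a voiced fricative (sonority 4), /k/ is a voiceless stop (sonority 1), /h/ is a voiceless fricative (sonority 3); then the nucleus /i/ (sonority 9).
Onset profile 4-1-3-9 — does not strictly rise throughout.
Coda: /q/ is a voiceless stop (sonority 1).
Coda profile 9-1 — falls from the nucleus.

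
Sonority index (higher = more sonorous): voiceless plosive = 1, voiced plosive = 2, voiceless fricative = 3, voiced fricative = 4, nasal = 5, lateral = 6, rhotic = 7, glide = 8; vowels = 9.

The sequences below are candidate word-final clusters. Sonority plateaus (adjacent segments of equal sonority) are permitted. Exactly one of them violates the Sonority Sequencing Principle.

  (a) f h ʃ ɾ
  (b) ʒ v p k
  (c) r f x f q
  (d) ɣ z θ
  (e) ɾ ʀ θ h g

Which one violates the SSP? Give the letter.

(a) f h ʃ ɾ: profile 3-3-3-7 — violates.
(b) ʒ v p k: profile 4-4-1-1 — obeys.
(c) r f x f q: profile 7-3-3-3-1 — obeys.
(d) ɣ z θ: profile 4-4-3 — obeys.
(e) ɾ ʀ θ h g: profile 7-7-3-3-2 — obeys.

a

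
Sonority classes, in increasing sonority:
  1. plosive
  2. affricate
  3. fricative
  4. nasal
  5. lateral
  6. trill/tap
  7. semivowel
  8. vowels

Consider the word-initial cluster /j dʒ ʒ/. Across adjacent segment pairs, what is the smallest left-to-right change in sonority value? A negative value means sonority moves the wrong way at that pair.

-5

/j/ — semivowel, sonority 7.
/dʒ/ — affricate, sonority 2.
/ʒ/ — fricative, sonority 3.
/j/→/dʒ/: change -5.
/dʒ/→/ʒ/: change +1.
Minimum = -5.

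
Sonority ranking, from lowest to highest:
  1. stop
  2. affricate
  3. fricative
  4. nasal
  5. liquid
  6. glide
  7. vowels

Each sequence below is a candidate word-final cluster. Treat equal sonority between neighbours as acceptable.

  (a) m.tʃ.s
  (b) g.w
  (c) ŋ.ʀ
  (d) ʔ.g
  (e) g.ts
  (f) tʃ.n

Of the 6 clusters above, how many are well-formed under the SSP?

(a) m.tʃ.s: profile 4-2-3 — violates.
(b) g.w: profile 1-6 — violates.
(c) ŋ.ʀ: profile 4-5 — violates.
(d) ʔ.g: profile 1-1 — obeys.
(e) g.ts: profile 1-2 — violates.
(f) tʃ.n: profile 2-4 — violates.

1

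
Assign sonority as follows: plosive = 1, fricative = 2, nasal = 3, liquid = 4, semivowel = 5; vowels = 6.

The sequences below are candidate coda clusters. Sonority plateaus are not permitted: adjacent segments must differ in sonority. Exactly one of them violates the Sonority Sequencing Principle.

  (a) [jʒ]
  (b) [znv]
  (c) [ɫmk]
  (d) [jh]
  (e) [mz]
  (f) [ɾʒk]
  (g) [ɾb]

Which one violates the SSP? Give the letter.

b

(a) [jʒ]: profile 5-2 — obeys.
(b) [znv]: profile 2-3-2 — violates.
(c) [ɫmk]: profile 4-3-1 — obeys.
(d) [jh]: profile 5-2 — obeys.
(e) [mz]: profile 3-2 — obeys.
(f) [ɾʒk]: profile 4-2-1 — obeys.
(g) [ɾb]: profile 4-1 — obeys.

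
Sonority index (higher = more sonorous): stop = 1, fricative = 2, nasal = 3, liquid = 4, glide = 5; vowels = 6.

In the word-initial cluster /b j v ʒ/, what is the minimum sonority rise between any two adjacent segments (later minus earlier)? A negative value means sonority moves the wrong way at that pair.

-3

/b/ — stop, sonority 1.
/j/ — glide, sonority 5.
/v/ — fricative, sonority 2.
/ʒ/ — fricative, sonority 2.
/b/→/j/: change +4.
/j/→/v/: change -3.
/v/→/ʒ/: change +0.
Minimum = -3.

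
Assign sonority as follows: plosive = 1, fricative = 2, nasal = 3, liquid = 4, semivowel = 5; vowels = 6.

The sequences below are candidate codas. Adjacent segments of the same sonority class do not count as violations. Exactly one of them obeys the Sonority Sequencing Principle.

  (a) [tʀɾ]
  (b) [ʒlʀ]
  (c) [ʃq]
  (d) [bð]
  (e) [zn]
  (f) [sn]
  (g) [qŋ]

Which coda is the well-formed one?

c

(a) sonority 1-4-4: ill-formed.
(b) sonority 2-4-4: ill-formed.
(c) sonority 2-1: well-formed.
(d) sonority 1-2: ill-formed.
(e) sonority 2-3: ill-formed.
(f) sonority 2-3: ill-formed.
(g) sonority 1-3: ill-formed.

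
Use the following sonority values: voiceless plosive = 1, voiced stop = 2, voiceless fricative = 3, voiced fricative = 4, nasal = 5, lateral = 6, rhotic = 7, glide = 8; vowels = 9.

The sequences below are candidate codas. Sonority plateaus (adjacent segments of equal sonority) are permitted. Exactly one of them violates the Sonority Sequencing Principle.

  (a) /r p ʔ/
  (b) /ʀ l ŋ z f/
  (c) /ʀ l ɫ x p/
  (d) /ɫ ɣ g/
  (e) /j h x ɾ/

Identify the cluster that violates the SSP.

(a) 7-1-1 → obeys
(b) 7-6-5-4-3 → obeys
(c) 7-6-6-3-1 → obeys
(d) 6-4-2 → obeys
(e) 8-3-3-7 → violates

e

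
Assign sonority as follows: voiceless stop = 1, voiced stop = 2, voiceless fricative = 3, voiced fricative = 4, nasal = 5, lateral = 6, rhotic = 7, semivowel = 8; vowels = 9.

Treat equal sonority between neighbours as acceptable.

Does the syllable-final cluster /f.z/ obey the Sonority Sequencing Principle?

/f/ — voiceless fricative, sonority 3.
/z/ — voiced fricative, sonority 4.
The profile is 3-4. Between /f/ (3) and /z/ (4) sonority does not fall, so the cluster violates the SSP.

no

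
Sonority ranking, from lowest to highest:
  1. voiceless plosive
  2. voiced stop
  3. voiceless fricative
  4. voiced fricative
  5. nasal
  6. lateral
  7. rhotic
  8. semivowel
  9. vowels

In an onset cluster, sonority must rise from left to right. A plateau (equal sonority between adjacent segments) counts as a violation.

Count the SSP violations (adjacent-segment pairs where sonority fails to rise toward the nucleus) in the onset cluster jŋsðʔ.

3

/j/: semivowel = 8.
/ŋ/: nasal = 5.
/s/: voiceless fricative = 3.
/ð/: voiced fricative = 4.
/ʔ/: voiceless plosive = 1.
/j/→/ŋ/: 8→5 (does not rise) — violation.
/ŋ/→/s/: 5→3 (does not rise) — violation.
/s/→/ð/: 3→4 (rises) — ok.
/ð/→/ʔ/: 4→1 (does not rise) — violation.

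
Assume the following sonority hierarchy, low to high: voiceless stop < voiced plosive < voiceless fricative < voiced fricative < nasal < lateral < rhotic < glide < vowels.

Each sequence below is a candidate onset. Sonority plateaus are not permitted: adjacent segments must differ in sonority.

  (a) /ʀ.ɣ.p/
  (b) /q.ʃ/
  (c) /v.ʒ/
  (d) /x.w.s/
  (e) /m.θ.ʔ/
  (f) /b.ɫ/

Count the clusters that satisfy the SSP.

(a) sonority 7-4-1: ill-formed.
(b) sonority 1-3: well-formed.
(c) sonority 4-4: ill-formed.
(d) sonority 3-8-3: ill-formed.
(e) sonority 5-3-1: ill-formed.
(f) sonority 2-6: well-formed.

2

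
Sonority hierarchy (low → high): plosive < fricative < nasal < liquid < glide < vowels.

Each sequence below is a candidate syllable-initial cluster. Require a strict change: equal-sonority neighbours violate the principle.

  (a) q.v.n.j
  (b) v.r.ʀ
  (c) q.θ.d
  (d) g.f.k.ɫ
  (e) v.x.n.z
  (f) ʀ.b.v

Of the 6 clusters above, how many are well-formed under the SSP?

(a) q.v.n.j: profile 1-2-3-5 — obeys.
(b) v.r.ʀ: profile 2-4-4 — violates.
(c) q.θ.d: profile 1-2-1 — violates.
(d) g.f.k.ɫ: profile 1-2-1-4 — violates.
(e) v.x.n.z: profile 2-2-3-2 — violates.
(f) ʀ.b.v: profile 4-1-2 — violates.

1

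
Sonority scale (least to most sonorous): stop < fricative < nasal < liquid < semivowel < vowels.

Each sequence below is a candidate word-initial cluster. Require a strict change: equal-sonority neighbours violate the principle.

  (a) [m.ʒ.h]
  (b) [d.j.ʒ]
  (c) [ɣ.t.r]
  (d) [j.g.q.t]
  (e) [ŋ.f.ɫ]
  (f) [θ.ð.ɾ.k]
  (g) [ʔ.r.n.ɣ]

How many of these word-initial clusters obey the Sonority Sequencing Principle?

0

(a) sonority 3-2-2: ill-formed.
(b) sonority 1-5-2: ill-formed.
(c) sonority 2-1-4: ill-formed.
(d) sonority 5-1-1-1: ill-formed.
(e) sonority 3-2-4: ill-formed.
(f) sonority 2-2-4-1: ill-formed.
(g) sonority 1-4-3-2: ill-formed.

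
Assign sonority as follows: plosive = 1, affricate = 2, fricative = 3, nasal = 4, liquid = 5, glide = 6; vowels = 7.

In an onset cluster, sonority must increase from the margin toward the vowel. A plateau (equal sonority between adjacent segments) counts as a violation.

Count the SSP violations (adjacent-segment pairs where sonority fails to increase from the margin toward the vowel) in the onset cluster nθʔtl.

/n/ — nasal, sonority 4.
/θ/ — fricative, sonority 3.
/ʔ/ — plosive, sonority 1.
/t/ — plosive, sonority 1.
/l/ — liquid, sonority 5.
/n/→/θ/: 4→3 (does not rise) — violation.
/θ/→/ʔ/: 3→1 (does not rise) — violation.
/ʔ/→/t/: 1→1 (plateau) — violation.
/t/→/l/: 1→5 (rises) — ok.

3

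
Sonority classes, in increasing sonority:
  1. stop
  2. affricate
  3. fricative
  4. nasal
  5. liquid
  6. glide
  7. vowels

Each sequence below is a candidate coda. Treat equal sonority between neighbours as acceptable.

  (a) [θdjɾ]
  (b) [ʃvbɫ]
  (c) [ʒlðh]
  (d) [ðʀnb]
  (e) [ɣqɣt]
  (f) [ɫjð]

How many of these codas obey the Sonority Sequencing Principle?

(a) 3-1-6-5 → violates
(b) 3-3-1-5 → violates
(c) 3-5-3-3 → violates
(d) 3-5-4-1 → violates
(e) 3-1-3-1 → violates
(f) 5-6-3 → violates

0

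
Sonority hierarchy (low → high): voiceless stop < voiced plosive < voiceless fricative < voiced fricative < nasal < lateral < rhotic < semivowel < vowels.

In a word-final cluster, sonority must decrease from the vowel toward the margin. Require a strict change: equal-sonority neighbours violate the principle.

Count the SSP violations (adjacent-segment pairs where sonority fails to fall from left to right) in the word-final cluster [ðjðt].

/ð/ — voiced fricative, sonority 4.
/j/ — semivowel, sonority 8.
/ð/ — voiced fricative, sonority 4.
/t/ — voiceless stop, sonority 1.
/ð/→/j/: 4→8 (does not fall) — violation.
/j/→/ð/: 8→4 (falls) — ok.
/ð/→/t/: 4→1 (falls) — ok.

1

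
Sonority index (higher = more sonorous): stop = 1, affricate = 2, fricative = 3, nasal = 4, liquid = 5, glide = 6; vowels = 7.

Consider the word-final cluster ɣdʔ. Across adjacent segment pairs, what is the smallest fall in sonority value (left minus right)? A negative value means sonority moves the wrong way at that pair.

/ɣ/ — fricative, sonority 3.
/d/ — stop, sonority 1.
/ʔ/ — stop, sonority 1.
/ɣ/→/d/: change +2.
/d/→/ʔ/: change +0.
Minimum = 0.

0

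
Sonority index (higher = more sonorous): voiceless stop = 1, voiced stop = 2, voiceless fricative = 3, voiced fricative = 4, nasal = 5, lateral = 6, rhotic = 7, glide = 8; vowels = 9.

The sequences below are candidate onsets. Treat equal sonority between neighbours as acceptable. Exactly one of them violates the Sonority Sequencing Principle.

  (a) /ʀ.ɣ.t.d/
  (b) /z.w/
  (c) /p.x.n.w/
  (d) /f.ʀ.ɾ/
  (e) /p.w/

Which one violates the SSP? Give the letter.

a

(a) /ʀ.ɣ.t.d/: profile 7-4-1-2 — violates.
(b) /z.w/: profile 4-8 — obeys.
(c) /p.x.n.w/: profile 1-3-5-8 — obeys.
(d) /f.ʀ.ɾ/: profile 3-7-7 — obeys.
(e) /p.w/: profile 1-8 — obeys.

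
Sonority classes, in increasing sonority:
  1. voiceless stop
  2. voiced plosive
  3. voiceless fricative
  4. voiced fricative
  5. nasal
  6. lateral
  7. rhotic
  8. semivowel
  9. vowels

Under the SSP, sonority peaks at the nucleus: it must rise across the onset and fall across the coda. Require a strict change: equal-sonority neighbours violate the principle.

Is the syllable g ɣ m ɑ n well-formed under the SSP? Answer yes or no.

Onset: /g/ is a voiced plosive (sonority 2), /ɣ/ is a voiced fricative (sonority 4), /m/ is a nasal (sonority 5); then the nucleus /ɑ/ (sonority 9).
Onset profile 2-4-5-9 — rises to the nucleus.
Coda: /n/ is a nasal (sonority 5).
Coda profile 9-5 — falls from the nucleus.

yes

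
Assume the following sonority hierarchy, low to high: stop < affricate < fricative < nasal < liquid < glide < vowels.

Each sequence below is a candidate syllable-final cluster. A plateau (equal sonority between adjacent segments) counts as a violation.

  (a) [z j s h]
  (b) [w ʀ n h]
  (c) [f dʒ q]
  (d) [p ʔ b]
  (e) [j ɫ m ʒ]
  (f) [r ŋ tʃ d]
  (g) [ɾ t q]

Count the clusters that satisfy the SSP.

(a) sonority 3-6-3-3: ill-formed.
(b) sonority 6-5-4-3: well-formed.
(c) sonority 3-2-1: well-formed.
(d) sonority 1-1-1: ill-formed.
(e) sonority 6-5-4-3: well-formed.
(f) sonority 5-4-2-1: well-formed.
(g) sonority 5-1-1: ill-formed.

4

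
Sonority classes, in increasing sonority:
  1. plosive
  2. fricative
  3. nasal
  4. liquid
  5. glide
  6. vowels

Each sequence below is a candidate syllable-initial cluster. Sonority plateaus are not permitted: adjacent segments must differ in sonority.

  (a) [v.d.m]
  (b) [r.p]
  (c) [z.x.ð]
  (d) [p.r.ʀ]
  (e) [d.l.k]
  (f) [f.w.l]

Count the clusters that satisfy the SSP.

0

(a) [v.d.m]: profile 2-1-3 — violates.
(b) [r.p]: profile 4-1 — violates.
(c) [z.x.ð]: profile 2-2-2 — violates.
(d) [p.r.ʀ]: profile 1-4-4 — violates.
(e) [d.l.k]: profile 1-4-1 — violates.
(f) [f.w.l]: profile 2-5-4 — violates.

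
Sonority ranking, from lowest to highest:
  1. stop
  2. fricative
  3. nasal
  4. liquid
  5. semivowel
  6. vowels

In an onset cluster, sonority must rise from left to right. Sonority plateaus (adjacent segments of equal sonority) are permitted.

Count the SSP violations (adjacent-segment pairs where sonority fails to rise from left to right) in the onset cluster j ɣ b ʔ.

/j/: semivowel = 5.
/ɣ/: fricative = 2.
/b/: stop = 1.
/ʔ/: stop = 1.
/j/→/ɣ/: 5→2 (does not rise) — violation.
/ɣ/→/b/: 2→1 (does not rise) — violation.
/b/→/ʔ/: 1→1 (plateau, allowed) — ok.

2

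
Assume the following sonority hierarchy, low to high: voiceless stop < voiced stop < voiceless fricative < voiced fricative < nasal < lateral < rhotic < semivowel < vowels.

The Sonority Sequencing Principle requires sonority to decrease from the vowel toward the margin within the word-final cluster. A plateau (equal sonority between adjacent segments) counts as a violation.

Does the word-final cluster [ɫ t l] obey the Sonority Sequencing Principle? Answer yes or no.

no

/ɫ/ — lateral, sonority 6.
/t/ — voiceless stop, sonority 1.
/l/ — lateral, sonority 6.
The profile is 6-1-6. Between /t/ (1) and /l/ (6) sonority does not fall, so the cluster violates the SSP.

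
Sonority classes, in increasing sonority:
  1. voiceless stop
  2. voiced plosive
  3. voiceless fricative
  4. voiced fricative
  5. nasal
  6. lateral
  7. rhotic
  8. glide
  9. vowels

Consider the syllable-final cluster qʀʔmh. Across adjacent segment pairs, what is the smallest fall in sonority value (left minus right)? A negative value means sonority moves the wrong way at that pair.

-6

/q/: voiceless stop = 1.
/ʀ/: rhotic = 7.
/ʔ/: voiceless stop = 1.
/m/: nasal = 5.
/h/: voiceless fricative = 3.
/q/→/ʀ/: change -6.
/ʀ/→/ʔ/: change +6.
/ʔ/→/m/: change -4.
/m/→/h/: change +2.
Minimum = -6.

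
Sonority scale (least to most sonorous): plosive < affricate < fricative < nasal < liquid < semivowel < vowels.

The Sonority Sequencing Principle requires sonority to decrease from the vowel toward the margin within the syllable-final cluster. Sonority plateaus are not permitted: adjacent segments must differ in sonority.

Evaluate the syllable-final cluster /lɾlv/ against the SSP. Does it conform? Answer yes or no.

no

/l/: liquid = 5.
/ɾ/: liquid = 5.
/l/: liquid = 5.
/v/: fricative = 3.
The profile is 5-5-5-3. Between /l/ (5) and /ɾ/ (5) sonority does not fall, so the cluster violates the SSP.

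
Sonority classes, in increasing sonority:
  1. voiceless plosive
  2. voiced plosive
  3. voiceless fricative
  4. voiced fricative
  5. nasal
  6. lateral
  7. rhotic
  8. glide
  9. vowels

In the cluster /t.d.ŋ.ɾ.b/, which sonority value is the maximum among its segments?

/t/ is a voiceless plosive (sonority 1).
/d/ is a voiced plosive (sonority 2).
/ŋ/ is a nasal (sonority 5).
/ɾ/ is a rhotic (sonority 7).
/b/ is a voiced plosive (sonority 2).
The maximum is 7.

7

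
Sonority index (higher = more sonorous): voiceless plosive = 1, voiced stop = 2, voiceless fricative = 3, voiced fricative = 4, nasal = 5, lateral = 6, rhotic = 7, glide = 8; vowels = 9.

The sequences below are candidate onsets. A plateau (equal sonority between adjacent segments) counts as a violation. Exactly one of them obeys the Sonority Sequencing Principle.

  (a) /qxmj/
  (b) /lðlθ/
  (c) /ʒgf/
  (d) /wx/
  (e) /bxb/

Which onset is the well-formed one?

(a) sonority 1-3-5-8: well-formed.
(b) sonority 6-4-6-3: ill-formed.
(c) sonority 4-2-3: ill-formed.
(d) sonority 8-3: ill-formed.
(e) sonority 2-3-2: ill-formed.

a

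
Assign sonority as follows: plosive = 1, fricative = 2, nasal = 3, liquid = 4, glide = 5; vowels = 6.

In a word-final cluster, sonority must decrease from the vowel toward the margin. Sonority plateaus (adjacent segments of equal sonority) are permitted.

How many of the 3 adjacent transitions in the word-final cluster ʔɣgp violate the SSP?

1

/ʔ/ is a plosive (sonority 1).
/ɣ/ is a fricative (sonority 2).
/g/ is a plosive (sonority 1).
/p/ is a plosive (sonority 1).
/ʔ/→/ɣ/: 1→2 (does not fall) — violation.
/ɣ/→/g/: 2→1 (falls) — ok.
/g/→/p/: 1→1 (plateau, allowed) — ok.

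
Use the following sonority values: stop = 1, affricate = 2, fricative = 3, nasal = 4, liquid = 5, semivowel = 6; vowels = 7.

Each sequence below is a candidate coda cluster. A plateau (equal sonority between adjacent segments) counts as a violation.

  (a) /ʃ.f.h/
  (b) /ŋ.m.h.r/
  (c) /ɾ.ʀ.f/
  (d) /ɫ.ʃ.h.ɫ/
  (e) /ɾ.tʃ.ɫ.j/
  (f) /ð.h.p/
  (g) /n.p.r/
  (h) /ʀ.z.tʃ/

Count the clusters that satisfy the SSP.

1

(a) 3-3-3 → violates
(b) 4-4-3-5 → violates
(c) 5-5-3 → violates
(d) 5-3-3-5 → violates
(e) 5-2-5-6 → violates
(f) 3-3-1 → violates
(g) 4-1-5 → violates
(h) 5-3-2 → obeys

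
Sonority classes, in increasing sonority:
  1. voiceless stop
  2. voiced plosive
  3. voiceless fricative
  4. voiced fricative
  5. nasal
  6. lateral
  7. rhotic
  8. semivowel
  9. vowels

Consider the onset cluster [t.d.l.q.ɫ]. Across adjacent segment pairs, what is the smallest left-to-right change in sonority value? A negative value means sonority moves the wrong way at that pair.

-5

/t/ is a voiceless stop (sonority 1).
/d/ is a voiced plosive (sonority 2).
/l/ is a lateral (sonority 6).
/q/ is a voiceless stop (sonority 1).
/ɫ/ is a lateral (sonority 6).
/t/→/d/: change +1.
/d/→/l/: change +4.
/l/→/q/: change -5.
/q/→/ɫ/: change +5.
Minimum = -5.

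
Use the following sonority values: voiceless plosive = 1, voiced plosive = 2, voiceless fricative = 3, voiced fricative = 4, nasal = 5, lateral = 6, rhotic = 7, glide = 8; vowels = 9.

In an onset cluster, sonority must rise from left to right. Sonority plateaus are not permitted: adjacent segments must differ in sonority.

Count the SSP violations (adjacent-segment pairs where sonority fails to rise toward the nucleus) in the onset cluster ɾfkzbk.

4

/ɾ/ — rhotic, sonority 7.
/f/ — voiceless fricative, sonority 3.
/k/ — voiceless plosive, sonority 1.
/z/ — voiced fricative, sonority 4.
/b/ — voiced plosive, sonority 2.
/k/ — voiceless plosive, sonority 1.
/ɾ/→/f/: 7→3 (does not rise) — violation.
/f/→/k/: 3→1 (does not rise) — violation.
/k/→/z/: 1→4 (rises) — ok.
/z/→/b/: 4→2 (does not rise) — violation.
/b/→/k/: 2→1 (does not rise) — violation.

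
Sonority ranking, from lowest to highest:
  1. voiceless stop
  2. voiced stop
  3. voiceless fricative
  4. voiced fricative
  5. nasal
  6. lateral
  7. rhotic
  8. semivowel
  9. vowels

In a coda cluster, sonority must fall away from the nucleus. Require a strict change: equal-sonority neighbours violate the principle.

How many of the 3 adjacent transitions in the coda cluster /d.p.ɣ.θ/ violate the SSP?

1

/d/ is a voiced stop (sonority 2).
/p/ is a voiceless stop (sonority 1).
/ɣ/ is a voiced fricative (sonority 4).
/θ/ is a voiceless fricative (sonority 3).
/d/→/p/: 2→1 (falls) — ok.
/p/→/ɣ/: 1→4 (does not fall) — violation.
/ɣ/→/θ/: 4→3 (falls) — ok.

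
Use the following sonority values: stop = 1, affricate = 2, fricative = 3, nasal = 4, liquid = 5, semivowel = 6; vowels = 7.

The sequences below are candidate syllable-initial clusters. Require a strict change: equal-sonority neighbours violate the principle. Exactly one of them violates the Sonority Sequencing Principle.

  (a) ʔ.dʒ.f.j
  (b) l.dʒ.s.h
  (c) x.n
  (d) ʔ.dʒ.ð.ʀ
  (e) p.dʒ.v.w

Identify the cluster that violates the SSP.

b

(a) sonority 1-2-3-6: well-formed.
(b) sonority 5-2-3-3: ill-formed.
(c) sonority 3-4: well-formed.
(d) sonority 1-2-3-5: well-formed.
(e) sonority 1-2-3-6: well-formed.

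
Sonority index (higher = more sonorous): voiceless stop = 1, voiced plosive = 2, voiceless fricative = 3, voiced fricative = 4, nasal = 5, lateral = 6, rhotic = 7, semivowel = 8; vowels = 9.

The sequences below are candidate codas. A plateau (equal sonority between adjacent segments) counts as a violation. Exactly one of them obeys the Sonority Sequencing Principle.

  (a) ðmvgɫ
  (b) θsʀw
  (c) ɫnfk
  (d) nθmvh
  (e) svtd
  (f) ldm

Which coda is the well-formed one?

c

(a) sonority 4-5-4-2-6: ill-formed.
(b) sonority 3-3-7-8: ill-formed.
(c) sonority 6-5-3-1: well-formed.
(d) sonority 5-3-5-4-3: ill-formed.
(e) sonority 3-4-1-2: ill-formed.
(f) sonority 6-2-5: ill-formed.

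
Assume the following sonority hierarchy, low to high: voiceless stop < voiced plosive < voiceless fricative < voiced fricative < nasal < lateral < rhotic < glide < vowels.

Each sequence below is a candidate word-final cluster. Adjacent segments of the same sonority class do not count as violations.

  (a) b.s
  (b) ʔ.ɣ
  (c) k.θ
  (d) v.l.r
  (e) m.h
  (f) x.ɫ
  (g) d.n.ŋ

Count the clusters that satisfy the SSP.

(a) b.s: profile 2-3 — violates.
(b) ʔ.ɣ: profile 1-4 — violates.
(c) k.θ: profile 1-3 — violates.
(d) v.l.r: profile 4-6-7 — violates.
(e) m.h: profile 5-3 — obeys.
(f) x.ɫ: profile 3-6 — violates.
(g) d.n.ŋ: profile 2-5-5 — violates.

1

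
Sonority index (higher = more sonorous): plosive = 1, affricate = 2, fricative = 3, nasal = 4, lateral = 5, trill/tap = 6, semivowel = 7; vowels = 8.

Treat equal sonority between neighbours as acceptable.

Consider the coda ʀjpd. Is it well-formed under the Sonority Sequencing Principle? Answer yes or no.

no

/ʀ/ — trill/tap, sonority 6.
/j/ — semivowel, sonority 7.
/p/ — plosive, sonority 1.
/d/ — plosive, sonority 1.
The profile is 6-7-1-1. Between /ʀ/ (6) and /j/ (7) sonority does not fall, so the cluster violates the SSP.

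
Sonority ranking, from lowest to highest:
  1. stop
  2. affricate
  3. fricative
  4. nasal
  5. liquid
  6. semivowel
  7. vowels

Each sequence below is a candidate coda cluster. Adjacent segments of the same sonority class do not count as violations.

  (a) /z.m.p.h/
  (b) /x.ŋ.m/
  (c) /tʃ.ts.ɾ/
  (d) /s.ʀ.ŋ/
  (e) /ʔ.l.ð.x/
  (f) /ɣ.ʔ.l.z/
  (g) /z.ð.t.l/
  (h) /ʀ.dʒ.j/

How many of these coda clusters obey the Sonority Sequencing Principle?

(a) /z.m.p.h/: profile 3-4-1-3 — violates.
(b) /x.ŋ.m/: profile 3-4-4 — violates.
(c) /tʃ.ts.ɾ/: profile 2-2-5 — violates.
(d) /s.ʀ.ŋ/: profile 3-5-4 — violates.
(e) /ʔ.l.ð.x/: profile 1-5-3-3 — violates.
(f) /ɣ.ʔ.l.z/: profile 3-1-5-3 — violates.
(g) /z.ð.t.l/: profile 3-3-1-5 — violates.
(h) /ʀ.dʒ.j/: profile 5-2-6 — violates.

0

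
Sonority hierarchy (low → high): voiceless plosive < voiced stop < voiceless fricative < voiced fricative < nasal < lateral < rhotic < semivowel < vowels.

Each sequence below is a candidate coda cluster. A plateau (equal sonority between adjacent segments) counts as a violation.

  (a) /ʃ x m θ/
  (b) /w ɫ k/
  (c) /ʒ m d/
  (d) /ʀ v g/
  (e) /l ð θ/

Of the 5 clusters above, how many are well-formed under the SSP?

3

(a) sonority 3-3-5-3: ill-formed.
(b) sonority 8-6-1: well-formed.
(c) sonority 4-5-2: ill-formed.
(d) sonority 7-4-2: well-formed.
(e) sonority 6-4-3: well-formed.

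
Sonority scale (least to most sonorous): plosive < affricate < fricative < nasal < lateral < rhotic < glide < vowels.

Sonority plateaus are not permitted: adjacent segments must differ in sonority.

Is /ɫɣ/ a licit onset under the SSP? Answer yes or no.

no

/ɫ/ — lateral, sonority 5.
/ɣ/ — fricative, sonority 3.
The profile is 5-3. Between /ɫ/ (5) and /ɣ/ (3) sonority does not rise, so the cluster violates the SSP.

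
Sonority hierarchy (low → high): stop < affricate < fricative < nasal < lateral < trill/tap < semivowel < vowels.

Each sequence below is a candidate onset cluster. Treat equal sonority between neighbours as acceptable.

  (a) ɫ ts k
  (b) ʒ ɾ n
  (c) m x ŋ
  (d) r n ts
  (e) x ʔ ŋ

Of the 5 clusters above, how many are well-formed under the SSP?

(a) ɫ ts k: profile 5-2-1 — violates.
(b) ʒ ɾ n: profile 3-6-4 — violates.
(c) m x ŋ: profile 4-3-4 — violates.
(d) r n ts: profile 6-4-2 — violates.
(e) x ʔ ŋ: profile 3-1-4 — violates.

0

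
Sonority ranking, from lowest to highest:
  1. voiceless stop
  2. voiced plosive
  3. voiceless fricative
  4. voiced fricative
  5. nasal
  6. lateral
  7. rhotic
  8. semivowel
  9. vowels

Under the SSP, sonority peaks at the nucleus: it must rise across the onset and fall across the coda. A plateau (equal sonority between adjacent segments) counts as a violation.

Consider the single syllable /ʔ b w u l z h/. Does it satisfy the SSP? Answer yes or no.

Onset: /ʔ/ is a voiceless stop (sonority 1), /b/ is a voiced plosive (sonority 2), /w/ is a semivowel (sonority 8); then the nucleus /u/ (sonority 9).
Onset profile 1-2-8-9 — rises to the nucleus.
Coda: /l/ is a lateral (sonority 6), /z/ is a voiced fricative (sonority 4), /h/ is a voiceless fricative (sonority 3).
Coda profile 9-6-4-3 — falls from the nucleus.

yes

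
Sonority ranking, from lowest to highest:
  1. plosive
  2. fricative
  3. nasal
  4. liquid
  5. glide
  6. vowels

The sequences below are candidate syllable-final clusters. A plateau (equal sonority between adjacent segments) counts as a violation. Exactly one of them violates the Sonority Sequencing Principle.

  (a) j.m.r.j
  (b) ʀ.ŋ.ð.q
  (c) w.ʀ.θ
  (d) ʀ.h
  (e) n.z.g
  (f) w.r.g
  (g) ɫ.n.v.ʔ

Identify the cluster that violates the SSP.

(a) 5-3-4-5 → violates
(b) 4-3-2-1 → obeys
(c) 5-4-2 → obeys
(d) 4-2 → obeys
(e) 3-2-1 → obeys
(f) 5-4-1 → obeys
(g) 4-3-2-1 → obeys

a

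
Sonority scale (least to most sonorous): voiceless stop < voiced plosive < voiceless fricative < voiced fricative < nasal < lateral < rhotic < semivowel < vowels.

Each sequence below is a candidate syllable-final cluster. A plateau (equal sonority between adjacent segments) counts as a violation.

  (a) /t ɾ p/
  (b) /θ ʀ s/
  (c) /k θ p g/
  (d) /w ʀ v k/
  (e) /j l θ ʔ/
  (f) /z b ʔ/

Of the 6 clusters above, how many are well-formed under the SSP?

(a) sonority 1-7-1: ill-formed.
(b) sonority 3-7-3: ill-formed.
(c) sonority 1-3-1-2: ill-formed.
(d) sonority 8-7-4-1: well-formed.
(e) sonority 8-6-3-1: well-formed.
(f) sonority 4-2-1: well-formed.

3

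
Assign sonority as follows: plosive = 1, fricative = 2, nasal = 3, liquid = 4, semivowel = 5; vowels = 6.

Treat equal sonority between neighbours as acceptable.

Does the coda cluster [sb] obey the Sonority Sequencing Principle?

yes

/s/ is a fricative (sonority 2).
/b/ is a plosive (sonority 1).
The profile 2-1 strictly falls, so the coda cluster satisfies the SSP.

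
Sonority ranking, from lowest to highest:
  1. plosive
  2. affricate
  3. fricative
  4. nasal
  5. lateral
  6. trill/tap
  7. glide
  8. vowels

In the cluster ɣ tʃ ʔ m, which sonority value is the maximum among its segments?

/ɣ/: fricative = 3.
/tʃ/: affricate = 2.
/ʔ/: plosive = 1.
/m/: nasal = 4.
The maximum is 4.

4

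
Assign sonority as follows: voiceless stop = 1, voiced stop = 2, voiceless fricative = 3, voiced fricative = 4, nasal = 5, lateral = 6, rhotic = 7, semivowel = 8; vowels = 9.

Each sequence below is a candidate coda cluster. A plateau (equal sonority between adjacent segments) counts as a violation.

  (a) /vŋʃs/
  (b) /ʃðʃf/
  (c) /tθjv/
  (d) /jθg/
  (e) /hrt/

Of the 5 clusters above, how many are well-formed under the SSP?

(a) sonority 4-5-3-3: ill-formed.
(b) sonority 3-4-3-3: ill-formed.
(c) sonority 1-3-8-4: ill-formed.
(d) sonority 8-3-2: well-formed.
(e) sonority 3-7-1: ill-formed.

1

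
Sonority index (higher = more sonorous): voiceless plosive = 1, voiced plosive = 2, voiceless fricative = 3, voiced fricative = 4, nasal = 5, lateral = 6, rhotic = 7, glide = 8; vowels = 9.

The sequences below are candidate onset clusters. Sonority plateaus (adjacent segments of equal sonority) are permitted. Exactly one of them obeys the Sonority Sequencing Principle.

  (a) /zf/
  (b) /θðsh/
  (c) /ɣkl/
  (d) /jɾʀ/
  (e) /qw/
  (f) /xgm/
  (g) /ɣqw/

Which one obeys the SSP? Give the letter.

e

(a) /zf/: profile 4-3 — violates.
(b) /θðsh/: profile 3-4-3-3 — violates.
(c) /ɣkl/: profile 4-1-6 — violates.
(d) /jɾʀ/: profile 8-7-7 — violates.
(e) /qw/: profile 1-8 — obeys.
(f) /xgm/: profile 3-2-5 — violates.
(g) /ɣqw/: profile 4-1-8 — violates.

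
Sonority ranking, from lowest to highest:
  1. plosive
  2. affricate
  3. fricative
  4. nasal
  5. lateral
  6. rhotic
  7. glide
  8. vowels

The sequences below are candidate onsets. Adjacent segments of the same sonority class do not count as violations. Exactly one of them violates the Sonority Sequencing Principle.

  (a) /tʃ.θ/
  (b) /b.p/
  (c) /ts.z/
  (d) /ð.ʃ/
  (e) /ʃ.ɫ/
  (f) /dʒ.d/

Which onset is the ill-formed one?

f

(a) /tʃ.θ/: profile 2-3 — obeys.
(b) /b.p/: profile 1-1 — obeys.
(c) /ts.z/: profile 2-3 — obeys.
(d) /ð.ʃ/: profile 3-3 — obeys.
(e) /ʃ.ɫ/: profile 3-5 — obeys.
(f) /dʒ.d/: profile 2-1 — violates.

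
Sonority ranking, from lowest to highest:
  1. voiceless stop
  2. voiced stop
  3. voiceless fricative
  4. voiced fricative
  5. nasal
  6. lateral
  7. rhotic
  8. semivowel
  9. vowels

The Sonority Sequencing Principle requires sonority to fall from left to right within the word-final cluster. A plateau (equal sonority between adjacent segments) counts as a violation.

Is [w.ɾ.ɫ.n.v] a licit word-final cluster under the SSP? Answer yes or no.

/w/: semivowel = 8.
/ɾ/: rhotic = 7.
/ɫ/: lateral = 6.
/n/: nasal = 5.
/v/: voiced fricative = 4.
The profile 8-7-6-5-4 strictly falls, so the word-final cluster satisfies the SSP.

yes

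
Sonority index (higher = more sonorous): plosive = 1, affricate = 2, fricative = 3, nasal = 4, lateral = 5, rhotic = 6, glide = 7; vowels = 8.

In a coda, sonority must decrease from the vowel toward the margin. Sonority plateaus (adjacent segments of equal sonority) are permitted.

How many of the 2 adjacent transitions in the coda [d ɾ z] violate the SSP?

/d/: plosive = 1.
/ɾ/: rhotic = 6.
/z/: fricative = 3.
/d/→/ɾ/: 1→6 (does not fall) — violation.
/ɾ/→/z/: 6→3 (falls) — ok.

1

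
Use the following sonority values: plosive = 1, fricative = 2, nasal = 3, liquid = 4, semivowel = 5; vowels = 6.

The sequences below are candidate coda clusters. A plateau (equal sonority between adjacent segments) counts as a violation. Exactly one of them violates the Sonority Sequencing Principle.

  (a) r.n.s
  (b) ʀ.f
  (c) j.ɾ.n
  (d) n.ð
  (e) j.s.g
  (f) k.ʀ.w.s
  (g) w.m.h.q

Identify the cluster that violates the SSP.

f

(a) r.n.s: profile 4-3-2 — obeys.
(b) ʀ.f: profile 4-2 — obeys.
(c) j.ɾ.n: profile 5-4-3 — obeys.
(d) n.ð: profile 3-2 — obeys.
(e) j.s.g: profile 5-2-1 — obeys.
(f) k.ʀ.w.s: profile 1-4-5-2 — violates.
(g) w.m.h.q: profile 5-3-2-1 — obeys.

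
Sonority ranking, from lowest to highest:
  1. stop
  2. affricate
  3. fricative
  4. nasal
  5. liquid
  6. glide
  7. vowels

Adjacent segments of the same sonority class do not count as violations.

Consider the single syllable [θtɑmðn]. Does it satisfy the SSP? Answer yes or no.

Onset: /θ/ is a fricative (sonority 3), /t/ is a stop (sonority 1); then the nucleus /ɑ/ (sonority 7).
Onset profile 3-1-7 — does not rise throughout.
Coda: /m/ is a nasal (sonority 4), /ð/ is a fricative (sonority 3), /n/ is a nasal (sonority 4).
Coda profile 7-4-3-4 — does not fall throughout.

no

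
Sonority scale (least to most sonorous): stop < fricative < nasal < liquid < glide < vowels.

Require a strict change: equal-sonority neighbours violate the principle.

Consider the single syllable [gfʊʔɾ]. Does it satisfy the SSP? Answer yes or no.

no

Onset: /g/ is a stop (sonority 1), /f/ is a fricative (sonority 2); then the nucleus /ʊ/ (sonority 6).
Onset profile 1-2-6 — rises to the nucleus.
Coda: /ʔ/ is a stop (sonority 1), /ɾ/ is a liquid (sonority 4).
Coda profile 6-1-4 — does not strictly fall throughout.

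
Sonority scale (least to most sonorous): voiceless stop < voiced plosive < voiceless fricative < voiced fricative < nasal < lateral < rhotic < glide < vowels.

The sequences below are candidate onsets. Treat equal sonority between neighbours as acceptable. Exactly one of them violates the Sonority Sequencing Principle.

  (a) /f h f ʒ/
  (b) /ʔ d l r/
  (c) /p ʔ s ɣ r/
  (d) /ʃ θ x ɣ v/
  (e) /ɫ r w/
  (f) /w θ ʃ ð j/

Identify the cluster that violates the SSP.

f

(a) sonority 3-3-3-4: well-formed.
(b) sonority 1-2-6-7: well-formed.
(c) sonority 1-1-3-4-7: well-formed.
(d) sonority 3-3-3-4-4: well-formed.
(e) sonority 6-7-8: well-formed.
(f) sonority 8-3-3-4-8: ill-formed.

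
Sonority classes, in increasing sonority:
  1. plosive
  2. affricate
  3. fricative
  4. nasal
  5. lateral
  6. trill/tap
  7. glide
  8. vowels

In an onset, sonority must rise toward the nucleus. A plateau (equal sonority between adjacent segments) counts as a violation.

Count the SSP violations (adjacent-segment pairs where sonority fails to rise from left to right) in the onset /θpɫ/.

1

/θ/: fricative = 3.
/p/: plosive = 1.
/ɫ/: lateral = 5.
/θ/→/p/: 3→1 (does not rise) — violation.
/p/→/ɫ/: 1→5 (rises) — ok.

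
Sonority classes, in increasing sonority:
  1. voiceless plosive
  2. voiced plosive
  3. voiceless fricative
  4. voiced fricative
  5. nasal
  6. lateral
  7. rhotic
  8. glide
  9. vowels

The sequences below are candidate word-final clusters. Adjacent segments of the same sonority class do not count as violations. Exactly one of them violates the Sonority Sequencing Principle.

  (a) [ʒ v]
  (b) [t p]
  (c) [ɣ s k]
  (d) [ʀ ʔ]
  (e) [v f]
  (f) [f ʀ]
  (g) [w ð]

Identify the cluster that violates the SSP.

f

(a) 4-4 → obeys
(b) 1-1 → obeys
(c) 4-3-1 → obeys
(d) 7-1 → obeys
(e) 4-3 → obeys
(f) 3-7 → violates
(g) 8-4 → obeys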